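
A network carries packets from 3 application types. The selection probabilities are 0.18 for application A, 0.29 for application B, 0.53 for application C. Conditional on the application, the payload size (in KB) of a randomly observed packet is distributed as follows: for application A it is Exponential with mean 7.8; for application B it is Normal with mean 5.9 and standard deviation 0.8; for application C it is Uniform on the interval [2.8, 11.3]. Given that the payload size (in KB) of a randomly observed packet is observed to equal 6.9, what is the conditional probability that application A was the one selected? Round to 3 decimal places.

0.069

Likelihoods f(6.9 | ·): A: 0.0529324; B: 0.228311; C: 0.117647.
Posterior ∝ prior × likelihood. Numerator for A: 0.18·0.0529324 = 0.00952784.
Normalizing constant: 0.18·0.0529324 + 0.29·0.228311 + 0.53·0.117647 = 0.138091.
P(A | observation) = 0.00952784 / 0.138091 = 0.0689968.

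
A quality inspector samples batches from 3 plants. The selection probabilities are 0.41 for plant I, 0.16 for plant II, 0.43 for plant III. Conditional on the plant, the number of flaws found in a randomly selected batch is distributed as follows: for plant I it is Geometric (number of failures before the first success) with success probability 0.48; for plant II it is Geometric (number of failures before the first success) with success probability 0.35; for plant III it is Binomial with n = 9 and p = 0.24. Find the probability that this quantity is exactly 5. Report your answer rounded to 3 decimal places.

Conditional on each plant, P(X = 5): I: 0.0182498; II: 0.0406102; III: 0.033472.
By total probability, P(X = 5) = 0.41·0.0182498 + 0.16·0.0406102 + 0.43·0.033472 = 0.028373.

0.028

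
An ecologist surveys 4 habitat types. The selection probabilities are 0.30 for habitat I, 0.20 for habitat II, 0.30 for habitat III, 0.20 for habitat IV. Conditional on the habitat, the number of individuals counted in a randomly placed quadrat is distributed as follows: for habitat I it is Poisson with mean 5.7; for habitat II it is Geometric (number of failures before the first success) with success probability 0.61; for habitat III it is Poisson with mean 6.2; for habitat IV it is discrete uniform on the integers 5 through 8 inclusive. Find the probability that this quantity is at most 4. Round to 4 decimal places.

Conditional on each habitat, P(X ≤ 4): I: 0.327215; II: 0.990978; III: 0.259177; IV: 0.
By total probability, P(X ≤ 4) = 0.3·0.327215 + 0.2·0.990978 + 0.3·0.259177 + 0.2·0 = 0.374113.

0.3741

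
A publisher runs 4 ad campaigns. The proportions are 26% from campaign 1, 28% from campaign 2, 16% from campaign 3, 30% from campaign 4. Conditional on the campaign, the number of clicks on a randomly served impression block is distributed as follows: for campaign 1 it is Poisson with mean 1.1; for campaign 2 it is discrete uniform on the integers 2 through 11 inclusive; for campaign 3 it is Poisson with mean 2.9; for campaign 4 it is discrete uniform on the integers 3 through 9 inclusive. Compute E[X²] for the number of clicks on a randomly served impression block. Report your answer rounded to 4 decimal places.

28.5502

For each component E[X²] = Var + (mean)², giving 1: 2.31; 2: 50.5; 3: 11.31; 4: 40.
Overall E[X²] = 0.26·2.31 + 0.28·50.5 + 0.16·11.31 + 0.3·40 = 28.5502.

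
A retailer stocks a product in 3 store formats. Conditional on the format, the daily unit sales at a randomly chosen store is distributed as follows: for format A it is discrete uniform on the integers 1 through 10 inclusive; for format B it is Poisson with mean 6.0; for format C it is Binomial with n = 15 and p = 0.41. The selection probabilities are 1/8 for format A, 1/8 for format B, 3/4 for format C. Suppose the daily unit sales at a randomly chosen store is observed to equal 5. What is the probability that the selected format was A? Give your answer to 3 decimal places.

0.075

Likelihoods P(X=5 | ·): A: 0.1; B: 0.160623; C: 0.177826.
Posterior ∝ prior × likelihood. Numerator for A: 0.125·0.1 = 0.0125.
Normalizing constant: 0.125·0.1 + 0.125·0.160623 + 0.75·0.177826 = 0.165947.
P(A | observation) = 0.0125 / 0.165947 = 0.0753251.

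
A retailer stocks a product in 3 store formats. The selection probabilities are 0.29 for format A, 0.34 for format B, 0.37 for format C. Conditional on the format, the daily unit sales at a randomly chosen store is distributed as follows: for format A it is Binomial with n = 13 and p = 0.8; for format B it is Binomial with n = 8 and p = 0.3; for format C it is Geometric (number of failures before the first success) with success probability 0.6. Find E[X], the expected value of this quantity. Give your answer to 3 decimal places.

4.079

Component means — A: 10.4; B: 2.4; C: 0.666667.
E[X] = 0.29·10.4 + 0.34·2.4 + 0.37·0.666667 = 4.07867.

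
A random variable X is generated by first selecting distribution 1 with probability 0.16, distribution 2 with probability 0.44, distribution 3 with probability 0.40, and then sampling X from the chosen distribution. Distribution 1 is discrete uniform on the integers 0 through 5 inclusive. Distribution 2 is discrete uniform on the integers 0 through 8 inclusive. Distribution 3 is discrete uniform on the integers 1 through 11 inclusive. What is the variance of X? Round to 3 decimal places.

9.046

Per component, 1: μ=2.5, E[X²]=9.16667; 2: μ=4, E[X²]=22.6667; 3: μ=6, E[X²]=46.
E[X] = 0.16·2.5 + 0.44·4 + 0.4·6 = 4.56.
E[X²] = 0.16·9.16667 + 0.44·22.6667 + 0.4·46 = 29.84.
Var(X) = E[X²] − (E[X])² = 29.84 − 20.7936 = 9.0464.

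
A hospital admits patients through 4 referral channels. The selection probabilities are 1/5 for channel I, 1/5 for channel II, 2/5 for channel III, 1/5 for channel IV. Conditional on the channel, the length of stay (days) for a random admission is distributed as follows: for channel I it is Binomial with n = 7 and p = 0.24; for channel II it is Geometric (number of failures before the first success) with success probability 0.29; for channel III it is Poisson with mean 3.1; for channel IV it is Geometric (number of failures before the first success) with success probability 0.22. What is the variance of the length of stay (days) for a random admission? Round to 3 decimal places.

6.829

Per component, I: μ=1.68, E[X²]=4.0992; II: μ=2.44828, E[X²]=14.4364; III: μ=3.1, E[X²]=12.71; IV: μ=3.54545, E[X²]=28.686.
E[X] = 0.2·1.68 + 0.2·2.44828 + 0.4·3.1 + 0.2·3.54545 = 2.77475.
E[X²] = 0.2·4.0992 + 0.2·14.4364 + 0.4·12.71 + 0.2·28.686 = 14.5283.
Var(X) = E[X²] − (E[X])² = 14.5283 − 7.69922 = 6.82909.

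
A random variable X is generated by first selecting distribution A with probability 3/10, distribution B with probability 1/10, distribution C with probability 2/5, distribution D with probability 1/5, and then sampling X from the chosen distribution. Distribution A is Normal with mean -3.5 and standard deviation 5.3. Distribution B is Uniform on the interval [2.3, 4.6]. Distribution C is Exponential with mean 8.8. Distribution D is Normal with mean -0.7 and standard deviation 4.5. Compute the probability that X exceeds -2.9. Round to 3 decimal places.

0.774

Conditional on each component, P(X > -2.9): A: 0.454933; B: 1; C: 1; D: 0.68754.
By total probability, P(X > -2.9) = 0.3·0.454933 + 0.1·1 + 0.4·1 + 0.2·0.68754 = 0.773988.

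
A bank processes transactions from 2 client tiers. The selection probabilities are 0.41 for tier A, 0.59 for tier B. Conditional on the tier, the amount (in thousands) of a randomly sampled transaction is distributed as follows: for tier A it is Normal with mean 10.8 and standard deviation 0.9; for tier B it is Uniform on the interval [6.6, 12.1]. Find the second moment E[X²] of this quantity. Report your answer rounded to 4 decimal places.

For each component E[X²] = Var + (mean)², giving A: 117.45; B: 89.9433.
Overall E[X²] = 0.41·117.45 + 0.59·89.9433 = 101.221.

101.2211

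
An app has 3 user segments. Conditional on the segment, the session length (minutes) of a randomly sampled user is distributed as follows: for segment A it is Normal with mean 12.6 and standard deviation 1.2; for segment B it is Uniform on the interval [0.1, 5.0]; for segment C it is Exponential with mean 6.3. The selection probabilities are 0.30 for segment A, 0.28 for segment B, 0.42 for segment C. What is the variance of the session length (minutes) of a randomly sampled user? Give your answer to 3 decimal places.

32.801

Per component, A: μ=12.6, E[X²]=160.2; B: μ=2.55, E[X²]=8.50333; C: μ=6.3, E[X²]=79.38.
E[X] = 0.3·12.6 + 0.28·2.55 + 0.42·6.3 = 7.14.
E[X²] = 0.3·160.2 + 0.28·8.50333 + 0.42·79.38 = 83.7805.
Var(X) = E[X²] − (E[X])² = 83.7805 − 50.9796 = 32.8009.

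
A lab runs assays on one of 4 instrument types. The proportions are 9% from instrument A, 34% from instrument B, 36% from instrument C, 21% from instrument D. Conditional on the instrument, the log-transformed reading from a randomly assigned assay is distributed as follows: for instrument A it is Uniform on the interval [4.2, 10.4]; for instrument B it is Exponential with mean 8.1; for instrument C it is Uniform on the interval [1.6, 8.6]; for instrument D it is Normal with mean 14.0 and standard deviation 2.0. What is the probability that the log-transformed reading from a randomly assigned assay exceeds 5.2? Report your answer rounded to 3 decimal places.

0.639

Conditional on each instrument, P(X > 5.2): A: 0.83871; B: 0.526252; C: 0.485714; D: 0.999995.
By total probability, P(X > 5.2) = 0.09·0.83871 + 0.34·0.526252 + 0.36·0.485714 + 0.21·0.999995 = 0.639266.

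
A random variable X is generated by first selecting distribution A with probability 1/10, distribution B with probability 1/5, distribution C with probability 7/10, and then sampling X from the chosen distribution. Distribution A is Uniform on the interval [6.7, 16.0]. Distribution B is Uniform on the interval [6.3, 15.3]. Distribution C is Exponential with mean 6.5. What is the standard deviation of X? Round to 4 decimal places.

Per component, A: μ=11.35, E[X²]=136.03; B: μ=10.8, E[X²]=123.39; C: μ=6.5, E[X²]=84.5.
E[X] = 0.1·11.35 + 0.2·10.8 + 0.7·6.5 = 7.845.
E[X²] = 0.1·136.03 + 0.2·123.39 + 0.7·84.5 = 97.431.
Var(X) = E[X²] − (E[X])² = 97.431 − 61.544 = 35.887.
SD(X) = √35.887 = 5.99057.

5.9906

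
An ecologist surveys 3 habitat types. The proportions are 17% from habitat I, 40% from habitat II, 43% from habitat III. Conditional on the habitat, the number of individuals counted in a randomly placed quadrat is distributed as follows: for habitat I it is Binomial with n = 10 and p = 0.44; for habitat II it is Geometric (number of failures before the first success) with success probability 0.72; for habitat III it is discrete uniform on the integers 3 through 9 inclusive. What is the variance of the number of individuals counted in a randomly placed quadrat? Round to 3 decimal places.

Per component, I: μ=4.4, E[X²]=21.824; II: μ=0.388889, E[X²]=0.691358; III: μ=6, E[X²]=40.
E[X] = 0.17·4.4 + 0.4·0.388889 + 0.43·6 = 3.48356.
E[X²] = 0.17·21.824 + 0.4·0.691358 + 0.43·40 = 21.1866.
Var(X) = E[X²] − (E[X])² = 21.1866 − 12.1352 = 9.05146.

9.051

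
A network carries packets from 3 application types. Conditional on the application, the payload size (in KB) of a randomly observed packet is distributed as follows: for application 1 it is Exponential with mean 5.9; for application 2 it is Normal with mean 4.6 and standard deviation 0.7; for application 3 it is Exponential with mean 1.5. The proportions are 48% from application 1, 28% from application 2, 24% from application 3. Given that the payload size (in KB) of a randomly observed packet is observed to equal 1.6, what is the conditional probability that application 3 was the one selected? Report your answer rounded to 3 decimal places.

0.470

Likelihoods f(1.6 | ·): 1: 0.129233; 2: 5.8532e-05; 3: 0.229436.
Posterior ∝ prior × likelihood. Numerator for 3: 0.24·0.229436 = 0.0550646.
Normalizing constant: 0.48·0.129233 + 0.28·5.8532e-05 + 0.24·0.229436 = 0.117113.
P(3 | observation) = 0.0550646 / 0.117113 = 0.470184.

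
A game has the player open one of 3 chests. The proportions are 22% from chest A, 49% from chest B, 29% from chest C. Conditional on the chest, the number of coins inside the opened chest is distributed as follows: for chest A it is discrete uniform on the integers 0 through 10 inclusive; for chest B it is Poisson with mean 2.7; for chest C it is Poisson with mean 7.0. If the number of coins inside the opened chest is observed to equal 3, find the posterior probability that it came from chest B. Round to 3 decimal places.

Likelihoods P(X=3 | ·): A: 0.0909091; B: 0.220468; C: 0.0521293.
Posterior ∝ prior × likelihood. Numerator for B: 0.49·0.220468 = 0.108029.
Normalizing constant: 0.22·0.0909091 + 0.49·0.220468 + 0.29·0.0521293 = 0.143147.
P(B | observation) = 0.108029 / 0.143147 = 0.754675.

0.755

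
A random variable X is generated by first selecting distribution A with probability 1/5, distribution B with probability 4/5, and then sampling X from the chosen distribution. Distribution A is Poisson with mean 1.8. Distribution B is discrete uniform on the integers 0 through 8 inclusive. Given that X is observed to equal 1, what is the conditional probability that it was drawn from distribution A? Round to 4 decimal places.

0.4010

Likelihoods P(X=1 | ·): A: 0.297538; B: 0.111111.
Posterior ∝ prior × likelihood. Numerator for A: 0.2·0.297538 = 0.0595076.
Normalizing constant: 0.2·0.297538 + 0.8·0.111111 = 0.148396.
P(A | observation) = 0.0595076 / 0.148396 = 0.401004.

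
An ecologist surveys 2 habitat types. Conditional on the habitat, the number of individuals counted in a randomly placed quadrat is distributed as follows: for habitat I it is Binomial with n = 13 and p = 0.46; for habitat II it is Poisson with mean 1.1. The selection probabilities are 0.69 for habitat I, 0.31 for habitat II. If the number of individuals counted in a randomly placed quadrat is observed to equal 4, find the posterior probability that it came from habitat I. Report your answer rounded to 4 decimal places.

Likelihoods P(X=4 | ·): I: 0.124992; II: 0.0203065.
Posterior ∝ prior × likelihood. Numerator for I: 0.69·0.124992 = 0.0862443.
Normalizing constant: 0.69·0.124992 + 0.31·0.0203065 = 0.0925393.
P(I | observation) = 0.0862443 / 0.0925393 = 0.931975.

0.9320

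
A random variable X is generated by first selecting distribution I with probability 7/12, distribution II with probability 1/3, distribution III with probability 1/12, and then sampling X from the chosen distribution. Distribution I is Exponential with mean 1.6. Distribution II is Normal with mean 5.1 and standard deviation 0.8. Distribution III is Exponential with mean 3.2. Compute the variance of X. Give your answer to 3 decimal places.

Per component, I: μ=1.6, E[X²]=5.12; II: μ=5.1, E[X²]=26.65; III: μ=3.2, E[X²]=20.48.
E[X] = 0.583333·1.6 + 0.333333·5.1 + 0.0833333·3.2 = 2.9.
E[X²] = 0.583333·5.12 + 0.333333·26.65 + 0.0833333·20.48 = 13.5767.
Var(X) = E[X²] − (E[X])² = 13.5767 − 8.41 = 5.16667.

5.167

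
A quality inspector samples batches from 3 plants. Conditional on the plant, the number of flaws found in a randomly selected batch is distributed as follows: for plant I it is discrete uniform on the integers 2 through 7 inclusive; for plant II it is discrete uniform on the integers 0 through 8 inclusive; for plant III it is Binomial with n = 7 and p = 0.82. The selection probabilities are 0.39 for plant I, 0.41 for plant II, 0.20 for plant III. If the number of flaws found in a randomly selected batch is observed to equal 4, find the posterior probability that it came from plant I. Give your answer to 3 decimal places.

Likelihoods P(X=4 | ·): I: 0.166667; II: 0.111111; III: 0.0922871.
Posterior ∝ prior × likelihood. Numerator for I: 0.39·0.166667 = 0.065.
Normalizing constant: 0.39·0.166667 + 0.41·0.111111 + 0.2·0.0922871 = 0.129013.
P(I | observation) = 0.065 / 0.129013 = 0.503825.

0.504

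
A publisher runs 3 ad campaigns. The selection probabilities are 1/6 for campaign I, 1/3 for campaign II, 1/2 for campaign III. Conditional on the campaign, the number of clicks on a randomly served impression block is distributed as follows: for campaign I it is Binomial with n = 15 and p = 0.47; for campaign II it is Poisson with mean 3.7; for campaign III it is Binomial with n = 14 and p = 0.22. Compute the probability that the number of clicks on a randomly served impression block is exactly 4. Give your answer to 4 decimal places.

0.1724

Conditional on each campaign, P(X = 4): I: 0.0617389; II: 0.193066; III: 0.195466.
By total probability, P(X = 4) = 0.166667·0.0617389 + 0.333333·0.193066 + 0.5·0.195466 = 0.172378.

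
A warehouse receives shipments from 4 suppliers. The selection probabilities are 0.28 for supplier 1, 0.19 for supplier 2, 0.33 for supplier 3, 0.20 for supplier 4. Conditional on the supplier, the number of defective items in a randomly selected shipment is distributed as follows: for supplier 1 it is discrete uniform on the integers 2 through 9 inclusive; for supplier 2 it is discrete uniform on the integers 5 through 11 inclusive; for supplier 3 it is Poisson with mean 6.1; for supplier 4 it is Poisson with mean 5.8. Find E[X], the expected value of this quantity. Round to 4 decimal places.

6.2330

Component means — 1: 5.5; 2: 8; 3: 6.1; 4: 5.8.
E[X] = 0.28·5.5 + 0.19·8 + 0.33·6.1 + 0.2·5.8 = 6.233.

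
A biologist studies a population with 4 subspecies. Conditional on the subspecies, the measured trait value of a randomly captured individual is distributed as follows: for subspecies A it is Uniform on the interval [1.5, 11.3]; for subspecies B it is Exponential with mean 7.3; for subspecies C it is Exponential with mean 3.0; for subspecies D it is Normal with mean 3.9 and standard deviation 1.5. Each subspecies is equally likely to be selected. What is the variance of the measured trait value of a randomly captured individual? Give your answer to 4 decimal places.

21.2283

Per component, A: μ=6.4, E[X²]=48.9633; B: μ=7.3, E[X²]=106.58; C: μ=3, E[X²]=18; D: μ=3.9, E[X²]=17.46.
E[X] = 0.25·6.4 + 0.25·7.3 + 0.25·3 + 0.25·3.9 = 5.15.
E[X²] = 0.25·48.9633 + 0.25·106.58 + 0.25·18 + 0.25·17.46 = 47.7508.
Var(X) = E[X²] − (E[X])² = 47.7508 − 26.5225 = 21.2283.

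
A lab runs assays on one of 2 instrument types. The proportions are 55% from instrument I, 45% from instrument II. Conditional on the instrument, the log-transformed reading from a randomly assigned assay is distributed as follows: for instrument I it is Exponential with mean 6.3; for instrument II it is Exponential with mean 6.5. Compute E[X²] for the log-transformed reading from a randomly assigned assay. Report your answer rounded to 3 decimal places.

For each component E[X²] = Var + (mean)², giving I: 79.38; II: 84.5.
Overall E[X²] = 0.55·79.38 + 0.45·84.5 = 81.684.

81.684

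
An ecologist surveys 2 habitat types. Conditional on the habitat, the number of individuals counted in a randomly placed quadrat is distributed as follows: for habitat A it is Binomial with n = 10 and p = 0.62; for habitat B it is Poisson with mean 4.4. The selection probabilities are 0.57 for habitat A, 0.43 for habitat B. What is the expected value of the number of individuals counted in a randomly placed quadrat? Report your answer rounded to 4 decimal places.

Component means — A: 6.2; B: 4.4.
E[X] = 0.57·6.2 + 0.43·4.4 = 5.426.

5.4260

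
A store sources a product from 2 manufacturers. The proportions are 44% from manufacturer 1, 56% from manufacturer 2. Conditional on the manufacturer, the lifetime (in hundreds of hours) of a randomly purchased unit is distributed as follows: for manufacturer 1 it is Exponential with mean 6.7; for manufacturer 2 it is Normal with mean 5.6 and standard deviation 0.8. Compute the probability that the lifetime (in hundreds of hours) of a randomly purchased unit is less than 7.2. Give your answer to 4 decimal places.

0.8370

Conditional on each manufacturer, P(X < 7.2): 1: 0.658575; 2: 0.97725.
By total probability, P(X < 7.2) = 0.44·0.658575 + 0.56·0.97725 = 0.837033.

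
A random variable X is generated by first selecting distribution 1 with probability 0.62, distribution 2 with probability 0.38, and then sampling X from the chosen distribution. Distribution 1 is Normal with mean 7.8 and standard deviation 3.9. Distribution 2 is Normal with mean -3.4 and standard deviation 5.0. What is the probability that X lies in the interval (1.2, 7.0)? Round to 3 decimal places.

Conditional on each component, P(1.2 < X < 7.0): 1: 0.373442; 2: 0.160024.
By total probability, P(1.2 < X < 7.0) = 0.62·0.373442 + 0.38·0.160024 = 0.292343.

0.292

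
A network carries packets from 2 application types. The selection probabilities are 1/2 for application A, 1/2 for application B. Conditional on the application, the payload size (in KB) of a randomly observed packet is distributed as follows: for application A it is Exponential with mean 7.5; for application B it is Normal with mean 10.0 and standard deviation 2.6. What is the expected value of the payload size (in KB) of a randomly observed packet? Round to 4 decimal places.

8.7500

Component means — A: 7.5; B: 10.
E[X] = 0.5·7.5 + 0.5·10 = 8.75.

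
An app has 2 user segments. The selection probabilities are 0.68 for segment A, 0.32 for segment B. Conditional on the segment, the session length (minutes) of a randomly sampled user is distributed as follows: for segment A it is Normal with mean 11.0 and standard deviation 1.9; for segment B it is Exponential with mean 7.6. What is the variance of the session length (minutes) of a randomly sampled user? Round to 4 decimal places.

Per component, A: μ=11, E[X²]=124.61; B: μ=7.6, E[X²]=115.52.
E[X] = 0.68·11 + 0.32·7.6 = 9.912.
E[X²] = 0.68·124.61 + 0.32·115.52 = 121.701.
Var(X) = E[X²] − (E[X])² = 121.701 − 98.2477 = 23.4535.

23.4535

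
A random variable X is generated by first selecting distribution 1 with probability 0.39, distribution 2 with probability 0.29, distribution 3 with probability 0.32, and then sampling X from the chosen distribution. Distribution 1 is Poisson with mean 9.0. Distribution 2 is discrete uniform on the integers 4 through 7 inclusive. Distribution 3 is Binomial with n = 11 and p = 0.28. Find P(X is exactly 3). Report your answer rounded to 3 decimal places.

Conditional on each component, P(X = 3): 1: 0.0149943; 2: 0; 3: 0.261588.
By total probability, P(X = 3) = 0.39·0.0149943 + 0.29·0 + 0.32·0.261588 = 0.089556.

0.090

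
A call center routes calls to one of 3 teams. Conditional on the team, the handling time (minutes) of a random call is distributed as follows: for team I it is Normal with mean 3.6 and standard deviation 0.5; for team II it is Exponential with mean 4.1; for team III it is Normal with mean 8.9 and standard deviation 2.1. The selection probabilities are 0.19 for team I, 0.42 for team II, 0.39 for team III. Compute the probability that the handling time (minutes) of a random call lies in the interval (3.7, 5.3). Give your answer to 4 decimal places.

Conditional on each team, P(3.7 < X < 5.3): I: 0.420403; II: 0.131046; III: 0.0365985.
By total probability, P(3.7 < X < 5.3) = 0.19·0.420403 + 0.42·0.131046 + 0.39·0.0365985 = 0.149189.

0.1492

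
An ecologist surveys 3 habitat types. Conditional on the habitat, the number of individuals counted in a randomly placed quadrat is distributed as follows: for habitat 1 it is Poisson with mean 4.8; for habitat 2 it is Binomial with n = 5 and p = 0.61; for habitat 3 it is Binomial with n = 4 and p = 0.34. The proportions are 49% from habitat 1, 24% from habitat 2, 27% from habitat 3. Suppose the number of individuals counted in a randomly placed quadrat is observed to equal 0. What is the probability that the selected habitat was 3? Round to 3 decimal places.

0.892

Likelihoods P(X=0 | ·): 1: 0.00822975; 2: 0.00902242; 3: 0.189747.
Posterior ∝ prior × likelihood. Numerator for 3: 0.27·0.189747 = 0.0512318.
Normalizing constant: 0.49·0.00822975 + 0.24·0.00902242 + 0.27·0.189747 = 0.0574297.
P(3 | observation) = 0.0512318 / 0.0574297 = 0.892078.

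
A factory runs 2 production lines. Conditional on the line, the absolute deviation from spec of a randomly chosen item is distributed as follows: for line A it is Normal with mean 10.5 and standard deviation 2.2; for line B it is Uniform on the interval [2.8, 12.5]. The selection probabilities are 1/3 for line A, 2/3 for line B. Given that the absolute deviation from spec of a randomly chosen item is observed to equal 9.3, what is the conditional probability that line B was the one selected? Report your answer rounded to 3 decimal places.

Likelihoods f(9.3 | ·): A: 0.156272; B: 0.103093.
Posterior ∝ prior × likelihood. Numerator for B: 0.666667·0.103093 = 0.0687285.
Normalizing constant: 0.333333·0.156272 + 0.666667·0.103093 = 0.120819.
P(B | observation) = 0.0687285 / 0.120819 = 0.568854.

0.569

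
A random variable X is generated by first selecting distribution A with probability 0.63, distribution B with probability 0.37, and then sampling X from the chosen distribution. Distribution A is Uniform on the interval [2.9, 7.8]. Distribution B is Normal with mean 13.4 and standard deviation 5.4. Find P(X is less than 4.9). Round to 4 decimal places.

0.2785

Conditional on each component, P(X < 4.9): A: 0.408163; B: 0.0577352.
By total probability, P(X < 4.9) = 0.63·0.408163 + 0.37·0.0577352 = 0.278505.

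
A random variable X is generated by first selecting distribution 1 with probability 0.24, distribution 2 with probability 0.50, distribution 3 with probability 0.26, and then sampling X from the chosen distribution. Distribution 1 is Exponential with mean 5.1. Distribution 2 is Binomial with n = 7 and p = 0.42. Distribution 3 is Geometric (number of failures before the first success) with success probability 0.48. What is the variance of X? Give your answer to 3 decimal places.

9.697

Per component, 1: μ=5.1, E[X²]=52.02; 2: μ=2.94, E[X²]=10.3488; 3: μ=1.08333, E[X²]=3.43056.
E[X] = 0.24·5.1 + 0.5·2.94 + 0.26·1.08333 = 2.97567.
E[X²] = 0.24·52.02 + 0.5·10.3488 + 0.26·3.43056 = 18.5511.
Var(X) = E[X²] − (E[X])² = 18.5511 − 8.85459 = 9.69655.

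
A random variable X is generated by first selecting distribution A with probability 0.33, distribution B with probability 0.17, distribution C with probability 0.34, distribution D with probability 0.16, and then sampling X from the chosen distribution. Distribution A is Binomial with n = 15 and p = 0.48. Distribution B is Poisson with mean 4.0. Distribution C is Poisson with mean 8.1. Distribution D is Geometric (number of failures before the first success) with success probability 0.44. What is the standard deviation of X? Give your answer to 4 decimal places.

3.3708

Per component, A: μ=7.2, E[X²]=55.584; B: μ=4, E[X²]=20; C: μ=8.1, E[X²]=73.71; D: μ=1.27273, E[X²]=4.5124.
E[X] = 0.33·7.2 + 0.17·4 + 0.34·8.1 + 0.16·1.27273 = 6.01364.
E[X²] = 0.33·55.584 + 0.17·20 + 0.34·73.71 + 0.16·4.5124 = 47.5261.
Var(X) = E[X²] − (E[X])² = 47.5261 − 36.1638 = 11.3623.
SD(X) = √11.3623 = 3.3708.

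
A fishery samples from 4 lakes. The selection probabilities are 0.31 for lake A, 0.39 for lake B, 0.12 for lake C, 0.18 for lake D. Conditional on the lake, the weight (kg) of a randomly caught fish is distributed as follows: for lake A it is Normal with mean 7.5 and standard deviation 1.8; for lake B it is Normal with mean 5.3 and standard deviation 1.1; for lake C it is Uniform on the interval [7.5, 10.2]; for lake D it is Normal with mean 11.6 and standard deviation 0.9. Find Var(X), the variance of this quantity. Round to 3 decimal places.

6.825

Per component, A: μ=7.5, E[X²]=59.49; B: μ=5.3, E[X²]=29.3; C: μ=8.85, E[X²]=78.93; D: μ=11.6, E[X²]=135.37.
E[X] = 0.31·7.5 + 0.39·5.3 + 0.12·8.85 + 0.18·11.6 = 7.542.
E[X²] = 0.31·59.49 + 0.39·29.3 + 0.12·78.93 + 0.18·135.37 = 63.7071.
Var(X) = E[X²] − (E[X])² = 63.7071 − 56.8818 = 6.82534.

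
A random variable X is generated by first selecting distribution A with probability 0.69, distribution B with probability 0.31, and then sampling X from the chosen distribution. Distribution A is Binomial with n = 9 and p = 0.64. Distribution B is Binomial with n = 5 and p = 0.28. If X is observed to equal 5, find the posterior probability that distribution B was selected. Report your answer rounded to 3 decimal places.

Likelihoods P(X=5 | ·): A: 0.227238; B: 0.00172104.
Posterior ∝ prior × likelihood. Numerator for B: 0.31·0.00172104 = 0.000533521.
Normalizing constant: 0.69·0.227238 + 0.31·0.00172104 = 0.157328.
P(B | observation) = 0.000533521 / 0.157328 = 0.00339115.

0.003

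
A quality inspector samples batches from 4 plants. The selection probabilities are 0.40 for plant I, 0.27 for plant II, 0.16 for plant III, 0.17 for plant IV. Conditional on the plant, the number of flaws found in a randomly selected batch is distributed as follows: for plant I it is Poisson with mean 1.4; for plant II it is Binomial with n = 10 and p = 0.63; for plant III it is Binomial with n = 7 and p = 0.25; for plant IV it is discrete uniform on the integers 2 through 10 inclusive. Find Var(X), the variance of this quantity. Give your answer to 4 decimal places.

7.9623

Per component, I: μ=1.4, E[X²]=3.36; II: μ=6.3, E[X²]=42.021; III: μ=1.75, E[X²]=4.375; IV: μ=6, E[X²]=42.6667.
E[X] = 0.4·1.4 + 0.27·6.3 + 0.16·1.75 + 0.17·6 = 3.561.
E[X²] = 0.4·3.36 + 0.27·42.021 + 0.16·4.375 + 0.17·42.6667 = 20.643.
Var(X) = E[X²] − (E[X])² = 20.643 − 12.6807 = 7.96228.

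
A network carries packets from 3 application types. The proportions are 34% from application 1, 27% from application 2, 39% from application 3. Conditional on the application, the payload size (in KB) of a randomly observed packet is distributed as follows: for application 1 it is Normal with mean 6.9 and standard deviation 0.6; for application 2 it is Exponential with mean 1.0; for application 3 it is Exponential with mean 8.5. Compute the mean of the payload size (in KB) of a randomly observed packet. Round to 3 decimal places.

5.931

Component means — 1: 6.9; 2: 1; 3: 8.5.
E[X] = 0.34·6.9 + 0.27·1 + 0.39·8.5 = 5.931.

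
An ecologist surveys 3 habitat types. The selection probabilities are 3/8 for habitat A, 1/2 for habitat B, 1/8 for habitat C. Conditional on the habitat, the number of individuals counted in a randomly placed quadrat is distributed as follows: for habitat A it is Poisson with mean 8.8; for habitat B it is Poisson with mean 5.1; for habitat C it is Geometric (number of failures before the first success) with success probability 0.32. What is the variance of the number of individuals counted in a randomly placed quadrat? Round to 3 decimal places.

Per component, A: μ=8.8, E[X²]=86.24; B: μ=5.1, E[X²]=31.11; C: μ=2.125, E[X²]=11.1562.
E[X] = 0.375·8.8 + 0.5·5.1 + 0.125·2.125 = 6.11562.
E[X²] = 0.375·86.24 + 0.5·31.11 + 0.125·11.1562 = 49.2895.
Var(X) = E[X²] − (E[X])² = 49.2895 − 37.4009 = 11.8887.

11.889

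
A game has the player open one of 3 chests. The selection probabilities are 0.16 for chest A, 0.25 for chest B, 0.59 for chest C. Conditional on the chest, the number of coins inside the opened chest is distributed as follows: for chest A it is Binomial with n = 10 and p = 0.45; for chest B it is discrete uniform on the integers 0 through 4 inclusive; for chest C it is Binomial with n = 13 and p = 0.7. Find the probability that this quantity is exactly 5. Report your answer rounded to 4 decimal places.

0.0458

Conditional on each chest, P(X = 5): A: 0.234033; B: 0; C: 0.0141918.
By total probability, P(X = 5) = 0.16·0.234033 + 0.25·0 + 0.59·0.0141918 = 0.0458184.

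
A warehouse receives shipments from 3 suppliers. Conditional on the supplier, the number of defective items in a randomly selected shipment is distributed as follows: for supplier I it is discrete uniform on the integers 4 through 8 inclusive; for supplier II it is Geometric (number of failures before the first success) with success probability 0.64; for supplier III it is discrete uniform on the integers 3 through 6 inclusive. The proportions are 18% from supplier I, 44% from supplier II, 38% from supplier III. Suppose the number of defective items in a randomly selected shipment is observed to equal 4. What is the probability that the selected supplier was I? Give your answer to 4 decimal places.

Likelihoods P(X=4 | ·): I: 0.2; II: 0.0107495; III: 0.25.
Posterior ∝ prior × likelihood. Numerator for I: 0.18·0.2 = 0.036.
Normalizing constant: 0.18·0.2 + 0.44·0.0107495 + 0.38·0.25 = 0.13573.
P(I | observation) = 0.036 / 0.13573 = 0.265233.

0.2652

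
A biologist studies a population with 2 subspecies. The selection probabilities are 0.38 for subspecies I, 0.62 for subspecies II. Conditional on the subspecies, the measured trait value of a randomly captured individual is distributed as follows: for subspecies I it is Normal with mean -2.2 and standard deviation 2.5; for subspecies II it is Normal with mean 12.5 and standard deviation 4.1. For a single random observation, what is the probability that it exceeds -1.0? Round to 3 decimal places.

0.740

Conditional on each subspecies, P(X > -1.0): I: 0.315614; II: 0.999504.
By total probability, P(X > -1.0) = 0.38·0.315614 + 0.62·0.999504 = 0.739626.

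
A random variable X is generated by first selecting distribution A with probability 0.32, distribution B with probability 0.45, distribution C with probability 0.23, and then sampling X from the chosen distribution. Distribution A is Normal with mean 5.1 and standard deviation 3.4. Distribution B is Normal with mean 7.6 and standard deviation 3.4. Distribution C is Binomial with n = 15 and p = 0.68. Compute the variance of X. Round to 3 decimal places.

13.166

Per component, A: μ=5.1, E[X²]=37.57; B: μ=7.6, E[X²]=69.32; C: μ=10.2, E[X²]=107.304.
E[X] = 0.32·5.1 + 0.45·7.6 + 0.23·10.2 = 7.398.
E[X²] = 0.32·37.57 + 0.45·69.32 + 0.23·107.304 = 67.8963.
Var(X) = E[X²] − (E[X])² = 67.8963 − 54.7304 = 13.1659.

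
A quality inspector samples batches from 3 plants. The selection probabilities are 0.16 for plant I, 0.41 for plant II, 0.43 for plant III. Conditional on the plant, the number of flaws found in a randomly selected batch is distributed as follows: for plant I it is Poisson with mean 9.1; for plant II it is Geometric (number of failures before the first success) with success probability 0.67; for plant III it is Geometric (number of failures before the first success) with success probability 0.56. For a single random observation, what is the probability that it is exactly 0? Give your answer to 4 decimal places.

0.5155

Conditional on each plant, P(X = 0): I: 0.000111666; II: 0.67; III: 0.56.
By total probability, P(X = 0) = 0.16·0.000111666 + 0.41·0.67 + 0.43·0.56 = 0.515518.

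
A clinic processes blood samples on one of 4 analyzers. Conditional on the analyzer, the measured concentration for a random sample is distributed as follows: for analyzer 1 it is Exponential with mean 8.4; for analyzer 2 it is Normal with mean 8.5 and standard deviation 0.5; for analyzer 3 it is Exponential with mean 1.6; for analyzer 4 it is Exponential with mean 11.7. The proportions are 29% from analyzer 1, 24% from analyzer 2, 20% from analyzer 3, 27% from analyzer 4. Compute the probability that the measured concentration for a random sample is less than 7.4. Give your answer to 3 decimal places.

0.498

Conditional on each analyzer, P(X < 7.4): 1: 0.585612; 2: 0.0139034; 3: 0.990196; 4: 0.468727.
By total probability, P(X < 7.4) = 0.29·0.585612 + 0.24·0.0139034 + 0.2·0.990196 + 0.27·0.468727 = 0.49776.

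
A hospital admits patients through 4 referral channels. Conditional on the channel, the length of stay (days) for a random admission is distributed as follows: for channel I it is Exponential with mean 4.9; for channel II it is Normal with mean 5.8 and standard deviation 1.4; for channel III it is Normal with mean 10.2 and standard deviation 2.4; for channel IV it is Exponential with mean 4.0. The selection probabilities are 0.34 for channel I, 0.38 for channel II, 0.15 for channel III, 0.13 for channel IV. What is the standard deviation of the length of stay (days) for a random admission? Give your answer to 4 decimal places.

3.9292

Per component, I: μ=4.9, E[X²]=48.02; II: μ=5.8, E[X²]=35.6; III: μ=10.2, E[X²]=109.8; IV: μ=4, E[X²]=32.
E[X] = 0.34·4.9 + 0.38·5.8 + 0.15·10.2 + 0.13·4 = 5.92.
E[X²] = 0.34·48.02 + 0.38·35.6 + 0.15·109.8 + 0.13·32 = 50.4848.
Var(X) = E[X²] − (E[X])² = 50.4848 − 35.0464 = 15.4384.
SD(X) = √15.4384 = 3.92917.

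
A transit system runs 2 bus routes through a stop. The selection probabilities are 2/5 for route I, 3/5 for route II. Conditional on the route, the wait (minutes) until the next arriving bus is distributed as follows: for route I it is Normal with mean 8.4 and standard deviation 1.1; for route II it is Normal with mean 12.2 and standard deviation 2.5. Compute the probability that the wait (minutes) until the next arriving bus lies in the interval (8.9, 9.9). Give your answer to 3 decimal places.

0.147

Conditional on each route, P(8.9 < X < 9.9): I: 0.238377; II: 0.0853689.
By total probability, P(8.9 < X < 9.9) = 0.4·0.238377 + 0.6·0.0853689 = 0.146572.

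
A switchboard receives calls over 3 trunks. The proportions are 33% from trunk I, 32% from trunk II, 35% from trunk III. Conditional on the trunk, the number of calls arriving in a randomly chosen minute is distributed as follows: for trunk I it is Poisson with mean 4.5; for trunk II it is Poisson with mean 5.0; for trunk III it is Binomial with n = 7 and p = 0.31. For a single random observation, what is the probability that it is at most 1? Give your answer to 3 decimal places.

Conditional on each trunk, P(X ≤ 1): I: 0.0610995; II: 0.0404277; III: 0.308646.
By total probability, P(X ≤ 1) = 0.33·0.0610995 + 0.32·0.0404277 + 0.35·0.308646 = 0.141126.

0.141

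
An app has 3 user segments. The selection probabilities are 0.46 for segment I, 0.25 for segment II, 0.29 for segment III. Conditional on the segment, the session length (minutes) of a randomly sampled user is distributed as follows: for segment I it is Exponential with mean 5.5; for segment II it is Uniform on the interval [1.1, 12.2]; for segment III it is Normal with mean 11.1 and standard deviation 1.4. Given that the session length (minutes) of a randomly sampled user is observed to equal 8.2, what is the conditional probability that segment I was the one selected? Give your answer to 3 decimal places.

0.369

Likelihoods f(8.2 | ·): I: 0.0409396; II: 0.0900901; III: 0.033346.
Posterior ∝ prior × likelihood. Numerator for I: 0.46·0.0409396 = 0.0188322.
Normalizing constant: 0.46·0.0409396 + 0.25·0.0900901 + 0.29·0.033346 = 0.0510251.
P(I | observation) = 0.0188322 / 0.0510251 = 0.369078.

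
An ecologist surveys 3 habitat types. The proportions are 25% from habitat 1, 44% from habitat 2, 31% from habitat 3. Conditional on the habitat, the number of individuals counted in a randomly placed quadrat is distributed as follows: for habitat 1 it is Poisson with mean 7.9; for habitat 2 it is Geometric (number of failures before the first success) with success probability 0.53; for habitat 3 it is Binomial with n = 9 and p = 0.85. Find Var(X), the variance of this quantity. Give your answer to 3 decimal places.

14.721

Per component, 1: μ=7.9, E[X²]=70.31; 2: μ=0.886792, E[X²]=2.45959; 3: μ=7.65, E[X²]=59.67.
E[X] = 0.25·7.9 + 0.44·0.886792 + 0.31·7.65 = 4.73669.
E[X²] = 0.25·70.31 + 0.44·2.45959 + 0.31·59.67 = 37.1574.
Var(X) = E[X²] − (E[X])² = 37.1574 − 22.4362 = 14.7212.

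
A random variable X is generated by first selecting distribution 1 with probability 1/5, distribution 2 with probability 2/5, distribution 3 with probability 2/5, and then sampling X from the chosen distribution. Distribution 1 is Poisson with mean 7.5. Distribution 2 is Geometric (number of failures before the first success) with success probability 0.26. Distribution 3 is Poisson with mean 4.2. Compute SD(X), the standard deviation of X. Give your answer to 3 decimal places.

Per component, 1: μ=7.5, E[X²]=63.75; 2: μ=2.84615, E[X²]=19.0473; 3: μ=4.2, E[X²]=21.84.
E[X] = 0.2·7.5 + 0.4·2.84615 + 0.4·4.2 = 4.31846.
E[X²] = 0.2·63.75 + 0.4·19.0473 + 0.4·21.84 = 29.1049.
Var(X) = E[X²] − (E[X])² = 29.1049 − 18.6491 = 10.4558.
SD(X) = √10.4558 = 3.23355.

3.234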